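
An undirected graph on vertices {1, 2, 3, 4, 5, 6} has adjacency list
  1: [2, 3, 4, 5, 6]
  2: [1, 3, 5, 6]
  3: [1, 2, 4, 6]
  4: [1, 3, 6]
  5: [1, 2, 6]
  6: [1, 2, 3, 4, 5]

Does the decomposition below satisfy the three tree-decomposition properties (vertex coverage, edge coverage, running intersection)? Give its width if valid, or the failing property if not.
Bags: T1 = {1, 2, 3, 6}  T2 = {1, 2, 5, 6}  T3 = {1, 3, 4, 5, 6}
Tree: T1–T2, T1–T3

No — bags containing vertex 5 are not connected in the tree.

A tree decomposition must satisfy three properties: every vertex lies in some bag; for every edge, both endpoints lie together in some bag; and for every vertex, the bags containing it form a connected subtree. Here bags containing vertex 5 are not connected in the tree, so the decomposition is invalid.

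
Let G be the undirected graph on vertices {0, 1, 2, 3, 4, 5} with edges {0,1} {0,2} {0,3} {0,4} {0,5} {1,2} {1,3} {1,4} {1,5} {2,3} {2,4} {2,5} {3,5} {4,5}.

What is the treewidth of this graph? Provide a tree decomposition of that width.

The largest bag has 5 vertices, giving width 4; this decomposition certifies tw(G) ≤ 4. For the lower bound, the 5 vertices {0, 1, 2, 3, 5} are pairwise adjacent, and any tree decomposition puts a clique entirely inside one bag — forcing width ≥ 4. Therefore the treewidth is 4.

Treewidth 4.
One optimal decomposition is:
Bags: B1 = {0, 1, 2, 4, 5}  B2 = {0, 1, 2, 3, 5}
Tree: B1–B2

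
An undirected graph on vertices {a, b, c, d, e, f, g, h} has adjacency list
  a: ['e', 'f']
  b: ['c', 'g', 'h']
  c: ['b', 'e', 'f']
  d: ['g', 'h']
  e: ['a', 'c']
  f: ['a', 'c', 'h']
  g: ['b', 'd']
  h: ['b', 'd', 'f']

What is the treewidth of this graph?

A width-2 tree decomposition is:
Bags: B1 = {b, d, g}  B2 = {b, d, h}  B3 = {b, c, h}  B4 = {c, f, h}  B5 = {c, e, f}  B6 = {a, e, f}
Tree: B1–B2, B2–B3, B3–B4, B4–B5, B5–B6
Every bag has size at most 3, so the width is 3 − 1 = 2 and tw(G) ≤ 2. For the lower bound, G contains the cycle g–d–h–b–g, so G is not a forest; only forests have treewidth ≤ 1, hence tw(G) ≥ 2. The upper and lower bounds meet at 2, so that is the treewidth.

2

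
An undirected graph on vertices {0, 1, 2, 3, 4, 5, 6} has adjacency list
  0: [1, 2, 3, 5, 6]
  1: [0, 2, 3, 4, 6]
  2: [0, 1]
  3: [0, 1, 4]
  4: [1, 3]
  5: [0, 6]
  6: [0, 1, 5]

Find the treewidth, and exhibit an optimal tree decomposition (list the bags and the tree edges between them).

Treewidth 2.
Bags: B1 = {0, 1, 6}  B2 = {0, 1, 2}  B3 = {0, 1, 3}  B4 = {0, 5, 6}  B5 = {1, 3, 4}
Tree: B1–B2, B1–B3, B1–B4, B3–B5

Every bag has size at most 3, so the width is 3 − 1 = 2 and tw(G) ≤ 2. On the other hand G contains the 3-clique {0, 1, 2}. A clique must lie in a single bag of any decomposition, so no decomposition can have width below 2. The upper and lower bounds meet at 2, so that is the treewidth.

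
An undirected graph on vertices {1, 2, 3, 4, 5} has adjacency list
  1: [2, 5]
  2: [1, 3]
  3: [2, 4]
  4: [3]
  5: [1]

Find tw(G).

1

A width-1 tree decomposition is:
Bags: B1 = {1, 5}  B2 = {1, 2}  B3 = {2, 3}  B4 = {3, 4}
Tree: B1–B2, B2–B3, B3–B4
Each bag holds 2 vertices, so the decomposition has width 1, which upper-bounds the treewidth. G has an edge, so its treewidth is at least 1. Therefore the treewidth is 1.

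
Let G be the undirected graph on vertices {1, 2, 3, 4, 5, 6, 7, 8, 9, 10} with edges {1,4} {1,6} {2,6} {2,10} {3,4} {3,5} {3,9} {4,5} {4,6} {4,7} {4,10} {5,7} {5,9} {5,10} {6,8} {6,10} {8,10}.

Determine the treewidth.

2

A width-2 tree decomposition is:
Bags: B1 = {3, 5, 9}  B2 = {3, 4, 5}  B3 = {4, 5, 10}  B4 = {4, 6, 10}  B5 = {2, 6, 10}  B6 = {6, 8, 10}  B7 = {1, 4, 6}  B8 = {4, 5, 7}
Tree: B1–B2, B2–B3, B3–B4, B4–B5, B4–B6, B4–B7, B3–B8
Every bag has size at most 3, so the width is 3 − 1 = 2 and tw(G) ≤ 2. For the lower bound, the 3 vertices {6, 8, 10} are pairwise adjacent, and any tree decomposition puts a clique entirely inside one bag — forcing width ≥ 2. The upper and lower bounds meet at 2, so that is the treewidth.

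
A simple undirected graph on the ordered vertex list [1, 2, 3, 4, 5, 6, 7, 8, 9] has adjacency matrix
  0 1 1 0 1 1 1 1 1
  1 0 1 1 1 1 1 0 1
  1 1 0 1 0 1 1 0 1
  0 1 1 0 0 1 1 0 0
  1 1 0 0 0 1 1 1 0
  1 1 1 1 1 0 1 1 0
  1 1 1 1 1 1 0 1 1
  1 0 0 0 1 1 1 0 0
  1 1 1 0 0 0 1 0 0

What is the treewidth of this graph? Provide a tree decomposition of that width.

Treewidth 4.
Bags: B1 = {1, 2, 3, 6, 7}  B2 = {1, 2, 3, 7, 9}  B3 = {2, 3, 4, 6, 7}  B4 = {1, 2, 5, 6, 7}  B5 = {1, 5, 6, 7, 8}
Tree: B1–B2, B1–B3, B1–B4, B4–B5

The largest bag has 5 vertices, giving width 4; this decomposition certifies tw(G) ≤ 4. Conversely, {1, 5, 6, 7, 8} is a clique of size 5, and the vertices of any clique must share a bag in every tree decomposition; so some bag has ≥ 5 vertices and tw(G) ≥ 4. Therefore the treewidth is 4.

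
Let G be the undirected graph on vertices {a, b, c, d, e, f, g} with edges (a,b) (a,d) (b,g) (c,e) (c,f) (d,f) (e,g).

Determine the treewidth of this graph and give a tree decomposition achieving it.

Treewidth 2.
One optimal decomposition is:
Bags: B1 = {c, e, g}  B2 = {c, f, g}  B3 = {d, f, g}  B4 = {a, d, g}  B5 = {a, b, g}
Tree: B1–B2, B2–B3, B3–B4, B4–B5

Every bag has size at most 3, so the width is 3 − 1 = 2 and tw(G) ≤ 2. The edges g–e–c–f–d–a–b–g form a cycle, so G is not a tree and its treewidth is at least 2. Therefore the treewidth is 2.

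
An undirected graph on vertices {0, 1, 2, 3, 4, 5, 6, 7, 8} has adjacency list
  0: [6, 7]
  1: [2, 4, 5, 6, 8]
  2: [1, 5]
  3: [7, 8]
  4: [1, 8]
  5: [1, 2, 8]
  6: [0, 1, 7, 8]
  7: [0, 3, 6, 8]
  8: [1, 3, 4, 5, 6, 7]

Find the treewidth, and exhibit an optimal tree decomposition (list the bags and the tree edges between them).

Every bag has size at most 3, so the width is 3 − 1 = 2 and tw(G) ≤ 2. On the other hand G contains the 3-clique {0, 6, 7}. A clique must lie in a single bag of any decomposition, so no decomposition can have width below 2. The upper and lower bounds meet at 2, so that is the treewidth.

Treewidth 2.
One optimal decomposition is:
Bags: B1 = {1, 5, 8}  B2 = {1, 6, 8}  B3 = {6, 7, 8}  B4 = {3, 7, 8}  B5 = {1, 2, 5}  B6 = {1, 4, 8}  B7 = {0, 6, 7}
Tree: B1–B2, B2–B3, B3–B4, B1–B5, B1–B6, B3–B7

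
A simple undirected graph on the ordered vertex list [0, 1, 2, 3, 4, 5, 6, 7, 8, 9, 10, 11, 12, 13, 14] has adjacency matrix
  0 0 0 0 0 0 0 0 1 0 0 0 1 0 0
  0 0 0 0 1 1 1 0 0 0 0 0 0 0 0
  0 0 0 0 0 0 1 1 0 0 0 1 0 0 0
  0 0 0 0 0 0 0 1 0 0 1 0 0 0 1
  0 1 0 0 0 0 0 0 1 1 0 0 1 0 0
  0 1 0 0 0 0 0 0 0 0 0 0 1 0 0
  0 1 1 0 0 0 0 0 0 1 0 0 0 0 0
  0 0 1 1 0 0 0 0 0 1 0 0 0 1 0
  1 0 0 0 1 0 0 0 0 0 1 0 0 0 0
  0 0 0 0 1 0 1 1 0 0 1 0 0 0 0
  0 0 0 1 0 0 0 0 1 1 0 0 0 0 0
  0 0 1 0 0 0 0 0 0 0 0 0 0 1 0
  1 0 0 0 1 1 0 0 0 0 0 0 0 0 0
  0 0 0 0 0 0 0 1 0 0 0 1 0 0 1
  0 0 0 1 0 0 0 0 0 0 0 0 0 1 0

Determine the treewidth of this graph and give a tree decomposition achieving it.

The largest bag has 4 vertices, giving width 3; this decomposition certifies tw(G) ≤ 3. For the lower bound: the 4 vertex sets {0,5,12}, {8}, {4}, {1,6,9,10} are disjoint, each induces a connected subgraph, and every pair is joined by at least one edge of G. Contracting each set to a single vertex therefore yields K_{4} as a minor, and since treewidth is minor-monotone, tw(G) ≥ tw(K_{4}) = 3. Therefore the treewidth is 3.

Treewidth 3.
One optimal decomposition is:
Bags: B1 = {0, 5, 8, 12}  B2 = {4, 5, 8, 12}  B3 = {1, 4, 5, 8}  B4 = {1, 4, 8, 10}  B5 = {1, 4, 9, 10}  B6 = {1, 6, 9, 10}  B7 = {3, 6, 9, 10}  B8 = {3, 6, 7, 9}  B9 = {2, 3, 6, 7}  B10 = {2, 3, 7, 14}  B11 = {2, 7, 13, 14}  B12 = {2, 11, 13, 14}
Tree: B1–B2, B2–B3, B3–B4, B4–B5, B5–B6, B6–B7, B7–B8, B8–B9, B9–B10, B10–B11, B11–B12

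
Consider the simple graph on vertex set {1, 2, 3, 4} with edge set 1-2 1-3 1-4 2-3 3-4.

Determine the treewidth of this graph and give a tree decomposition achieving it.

Treewidth 2.
One such decomposition:
Bags: B1 = {1, 2, 3}  B2 = {1, 3, 4}
Tree: B1–B2

Every bag has size at most 3, so the width is 3 − 1 = 2 and tw(G) ≤ 2. Conversely, {1, 2, 3} is a clique of size 3, and the vertices of any clique must share a bag in every tree decomposition; so some bag has ≥ 3 vertices and tw(G) ≥ 2. Combining the bounds, tw(G) = 2.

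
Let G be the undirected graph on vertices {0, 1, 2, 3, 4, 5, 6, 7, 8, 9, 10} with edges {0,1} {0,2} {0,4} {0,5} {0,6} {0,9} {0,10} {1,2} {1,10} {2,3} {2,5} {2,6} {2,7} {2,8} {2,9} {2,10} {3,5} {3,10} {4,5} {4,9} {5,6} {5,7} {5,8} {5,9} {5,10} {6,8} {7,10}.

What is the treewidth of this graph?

3

A width-3 tree decomposition is:
Bags: B1 = {0, 2, 5, 6}  B2 = {0, 2, 5, 10}  B3 = {0, 1, 2, 10}  B4 = {2, 5, 7, 10}  B5 = {2, 3, 5, 10}  B6 = {0, 2, 5, 9}  B7 = {0, 4, 5, 9}  B8 = {2, 5, 6, 8}
Tree: B1–B2, B2–B3, B2–B4, B4–B5, B1–B6, B6–B7, B1–B8
The largest bag has 4 vertices, giving width 3; this decomposition certifies tw(G) ≤ 3. Conversely, {0, 1, 2, 10} is a clique of size 4, and the vertices of any clique must share a bag in every tree decomposition; so some bag has ≥ 4 vertices and tw(G) ≥ 3. Hence tw(G) = 3 exactly.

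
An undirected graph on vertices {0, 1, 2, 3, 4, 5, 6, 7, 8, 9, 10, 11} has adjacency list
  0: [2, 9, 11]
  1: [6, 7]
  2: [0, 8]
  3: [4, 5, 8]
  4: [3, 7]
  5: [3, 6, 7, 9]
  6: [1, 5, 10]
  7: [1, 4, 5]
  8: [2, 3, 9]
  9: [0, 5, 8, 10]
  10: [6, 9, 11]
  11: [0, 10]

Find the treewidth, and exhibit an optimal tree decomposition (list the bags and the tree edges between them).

The largest bag has 4 vertices, giving width 3; this decomposition certifies tw(G) ≤ 3. For the lower bound: the 4 vertex sets {0,2,11}, {8}, {9}, {3,5,6,10} are disjoint, each induces a connected subgraph, and every pair is joined by at least one edge of G. Contracting each set to a single vertex therefore yields K_{4} as a minor, and since treewidth is minor-monotone, tw(G) ≥ tw(K_{4}) = 3. Combining the bounds, tw(G) = 3.

Treewidth 3.
One such decomposition:
Bags: B1 = {0, 2, 8, 11}  B2 = {0, 8, 9, 11}  B3 = {8, 9, 10, 11}  B4 = {3, 8, 9, 10}  B5 = {3, 5, 9, 10}  B6 = {3, 5, 6, 10}  B7 = {3, 4, 5, 6}  B8 = {4, 5, 6, 7}  B9 = {1, 4, 6, 7}
Tree: B1–B2, B2–B3, B3–B4, B4–B5, B5–B6, B6–B7, B7–B8, B8–B9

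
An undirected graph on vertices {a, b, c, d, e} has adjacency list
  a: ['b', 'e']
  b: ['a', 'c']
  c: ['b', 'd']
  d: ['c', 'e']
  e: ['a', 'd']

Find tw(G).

2

A width-2 tree decomposition is:
Bags: B1 = {a, b, c}  B2 = {a, c, e}  B3 = {c, d, e}
Tree: B1–B2, B2–B3
The largest bag has 3 vertices, giving width 2; this decomposition certifies tw(G) ≤ 2. For the lower bound, G contains the cycle c–b–a–e–d–c, so G is not a forest; only forests have treewidth ≤ 1, hence tw(G) ≥ 2. The upper and lower bounds meet at 2, so that is the treewidth.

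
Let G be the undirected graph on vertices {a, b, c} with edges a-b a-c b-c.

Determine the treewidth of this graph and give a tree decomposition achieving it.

A single bag containing all 3 vertices is trivially a valid decomposition of width 2. Conversely, {a, b, c} is a clique of size 3, and the vertices of any clique must share a bag in every tree decomposition; so some bag has ≥ 3 vertices and tw(G) ≥ 2. Combining the bounds, tw(G) = 2.

Treewidth 2.
One such decomposition:
Bags: B1 = {a, b, c}
Tree: (single bag)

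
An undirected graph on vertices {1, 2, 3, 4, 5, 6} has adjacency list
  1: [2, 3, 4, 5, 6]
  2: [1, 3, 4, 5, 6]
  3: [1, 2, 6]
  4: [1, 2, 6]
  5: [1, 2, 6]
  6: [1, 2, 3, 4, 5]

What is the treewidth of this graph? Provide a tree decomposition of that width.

Treewidth 3.
One such decomposition:
Bags: B1 = {1, 2, 3, 6}  B2 = {1, 2, 4, 6}  B3 = {1, 2, 5, 6}
Tree: B1–B2, B2–B3

Every bag has size at most 4, so the width is 4 − 1 = 3 and tw(G) ≤ 3. For the lower bound, the 4 vertices {1, 2, 3, 6} are pairwise adjacent, and any tree decomposition puts a clique entirely inside one bag — forcing width ≥ 3. Combining the bounds, tw(G) = 3.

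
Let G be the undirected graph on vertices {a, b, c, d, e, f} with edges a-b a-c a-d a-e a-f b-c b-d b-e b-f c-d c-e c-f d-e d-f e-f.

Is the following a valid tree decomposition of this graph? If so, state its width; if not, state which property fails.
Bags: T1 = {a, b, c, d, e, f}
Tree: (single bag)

Every vertex of G appears in some bag (union = {a, b, c, d, e, f}); every edge is covered by a bag; and for each vertex v the set of bags containing v is connected in the bag tree. The decomposition is therefore valid. The largest bag has 6 vertices, so the width is 5.

Yes; width 5.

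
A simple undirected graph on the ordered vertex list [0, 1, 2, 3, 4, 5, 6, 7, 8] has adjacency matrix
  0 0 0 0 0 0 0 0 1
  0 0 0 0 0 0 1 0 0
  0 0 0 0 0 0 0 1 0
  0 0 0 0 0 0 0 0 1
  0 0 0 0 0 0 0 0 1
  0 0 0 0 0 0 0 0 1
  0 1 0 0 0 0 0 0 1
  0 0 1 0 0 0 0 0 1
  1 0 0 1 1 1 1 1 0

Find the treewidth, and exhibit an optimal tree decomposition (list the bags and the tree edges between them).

Treewidth 1.
Bags: B1 = {6, 8}  B2 = {0, 8}  B3 = {7, 8}  B4 = {1, 6}  B5 = {5, 8}  B6 = {2, 7}  B7 = {3, 8}  B8 = {4, 8}
Tree: B1–B2, B2–B3, B1–B4, B3–B5, B3–B6, B3–B7, B1–B8

Every bag has size at most 2, so the width is 2 − 1 = 1 and tw(G) ≤ 1. G has an edge, so its treewidth is at least 1. The upper and lower bounds meet at 1, so that is the treewidth.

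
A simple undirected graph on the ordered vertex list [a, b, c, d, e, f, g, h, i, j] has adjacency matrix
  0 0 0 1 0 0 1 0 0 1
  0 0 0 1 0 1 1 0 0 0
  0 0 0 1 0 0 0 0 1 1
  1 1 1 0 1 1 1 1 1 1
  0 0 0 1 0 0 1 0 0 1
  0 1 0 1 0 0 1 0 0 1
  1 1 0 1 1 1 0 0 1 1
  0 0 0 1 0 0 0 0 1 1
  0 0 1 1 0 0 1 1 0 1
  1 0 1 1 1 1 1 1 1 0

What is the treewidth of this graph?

A width-3 tree decomposition is:
Bags: B1 = {d, h, i, j}  B2 = {d, g, i, j}  B3 = {d, f, g, j}  B4 = {c, d, i, j}  B5 = {a, d, g, j}  B6 = {b, d, f, g}  B7 = {d, e, g, j}
Tree: B1–B2, B2–B3, B1–B4, B2–B5, B3–B6, B3–B7
The largest bag has 4 vertices, giving width 3; this decomposition certifies tw(G) ≤ 3. On the other hand G contains the 4-clique {d, e, g, j}. A clique must lie in a single bag of any decomposition, so no decomposition can have width below 3. Hence tw(G) = 3 exactly.

3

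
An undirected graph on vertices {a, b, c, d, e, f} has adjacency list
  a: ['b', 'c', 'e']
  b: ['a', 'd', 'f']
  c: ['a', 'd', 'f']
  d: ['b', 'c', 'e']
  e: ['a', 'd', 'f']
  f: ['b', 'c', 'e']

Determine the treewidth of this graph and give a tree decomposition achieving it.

The largest bag has 4 vertices, giving width 3; this decomposition certifies tw(G) ≤ 3. For the lower bound: the 4 vertex sets {a,e}, {b,d}, {f}, {c} are disjoint, each induces a connected subgraph, and every pair is joined by at least one edge of G. Contracting each set to a single vertex therefore yields K_{4} as a minor, and since treewidth is minor-monotone, tw(G) ≥ tw(K_{4}) = 3. The upper and lower bounds meet at 3, so that is the treewidth.

Treewidth 3.
Bags: B1 = {a, d, e, f}  B2 = {a, b, d, f}  B3 = {a, c, d, f}
Tree: B1–B2, B2–B3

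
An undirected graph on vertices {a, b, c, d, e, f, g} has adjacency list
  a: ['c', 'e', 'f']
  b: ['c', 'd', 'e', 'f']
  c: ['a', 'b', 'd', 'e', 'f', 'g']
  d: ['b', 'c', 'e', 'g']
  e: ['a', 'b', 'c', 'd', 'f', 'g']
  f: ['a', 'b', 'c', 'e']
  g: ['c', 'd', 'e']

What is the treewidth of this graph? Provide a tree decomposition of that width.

Every bag has size at most 4, so the width is 4 − 1 = 3 and tw(G) ≤ 3. For the lower bound, the 4 vertices {c, d, e, g} are pairwise adjacent, and any tree decomposition puts a clique entirely inside one bag — forcing width ≥ 3. The upper and lower bounds meet at 3, so that is the treewidth.

Treewidth 3.
One optimal decomposition is:
Bags: B1 = {b, c, e, f}  B2 = {b, c, d, e}  B3 = {a, c, e, f}  B4 = {c, d, e, g}
Tree: B1–B2, B1–B3, B2–B4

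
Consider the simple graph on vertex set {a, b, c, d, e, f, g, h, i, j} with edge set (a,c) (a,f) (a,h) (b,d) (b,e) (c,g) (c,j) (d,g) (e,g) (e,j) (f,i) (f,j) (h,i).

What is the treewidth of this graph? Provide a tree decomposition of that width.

Every bag has size at most 3, so the width is 3 − 1 = 2 and tw(G) ≤ 2. Since b–d–g–e–b is a cycle in G, G is not acyclic. Forests are exactly the graphs of treewidth ≤ 1, so tw(G) ≥ 2. Therefore the treewidth is 2.

Treewidth 2.
One optimal decomposition is:
Bags: B1 = {b, d, e}  B2 = {d, e, g}  B3 = {e, g, j}  B4 = {c, g, j}  B5 = {c, f, j}  B6 = {a, c, f}  B7 = {a, f, i}  B8 = {a, h, i}
Tree: B1–B2, B2–B3, B3–B4, B4–B5, B5–B6, B6–B7, B7–B8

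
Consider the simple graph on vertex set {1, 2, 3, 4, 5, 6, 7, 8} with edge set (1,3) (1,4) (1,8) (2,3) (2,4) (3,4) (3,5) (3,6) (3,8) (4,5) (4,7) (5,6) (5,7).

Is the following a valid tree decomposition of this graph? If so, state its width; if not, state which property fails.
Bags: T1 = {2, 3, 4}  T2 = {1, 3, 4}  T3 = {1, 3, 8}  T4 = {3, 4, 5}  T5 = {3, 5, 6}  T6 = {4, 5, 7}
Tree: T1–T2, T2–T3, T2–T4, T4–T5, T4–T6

Yes; width 2.

Checking the three conditions: (i) the bags cover all of {1, 2, 3, 4, 5, 6, 7, 8}; (ii) for each edge, some bag contains both endpoints; (iii) the bags containing any fixed vertex form a subtree. All hold, so the decomposition is valid with width 3 − 1 = 2.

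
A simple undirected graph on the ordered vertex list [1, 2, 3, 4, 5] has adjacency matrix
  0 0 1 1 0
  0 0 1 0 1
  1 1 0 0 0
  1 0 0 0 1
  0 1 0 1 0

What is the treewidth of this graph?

A width-2 tree decomposition is:
Bags: B1 = {2, 4, 5}  B2 = {2, 3, 4}  B3 = {1, 3, 4}
Tree: B1–B2, B2–B3
Each bag holds 3 vertices, so the decomposition has width 2, which upper-bounds the treewidth. For the lower bound, G contains the cycle 4–5–2–3–1–4, so G is not a forest; only forests have treewidth ≤ 1, hence tw(G) ≥ 2. The upper and lower bounds meet at 2, so that is the treewidth.

2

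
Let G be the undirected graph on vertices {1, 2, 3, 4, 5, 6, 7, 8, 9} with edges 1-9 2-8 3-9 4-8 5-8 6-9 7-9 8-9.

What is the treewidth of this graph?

A width-1 tree decomposition is:
Bags: B1 = {8, 9}  B2 = {6, 9}  B3 = {2, 8}  B4 = {4, 8}  B5 = {7, 9}  B6 = {3, 9}  B7 = {5, 8}  B8 = {1, 9}
Tree: B1–B2, B1–B3, B3–B4, B1–B5, B2–B6, B1–B7, B1–B8
Every bag has size at most 2, so the width is 2 − 1 = 1 and tw(G) ≤ 1. G has an edge, so its treewidth is at least 1. Therefore the treewidth is 1.

1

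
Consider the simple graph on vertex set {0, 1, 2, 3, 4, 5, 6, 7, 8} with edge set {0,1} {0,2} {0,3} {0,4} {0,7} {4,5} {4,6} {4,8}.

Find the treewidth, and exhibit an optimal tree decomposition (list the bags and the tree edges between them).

Treewidth 1.
One optimal decomposition is:
Bags: B1 = {4, 5}  B2 = {0, 4}  B3 = {0, 2}  B4 = {0, 7}  B5 = {0, 3}  B6 = {4, 6}  B7 = {4, 8}  B8 = {0, 1}
Tree: B1–B2, B2–B3, B3–B4, B3–B5, B1–B6, B6–B7, B2–B8

The largest bag has 2 vertices, giving width 1; this decomposition certifies tw(G) ≤ 1. Since G has at least one edge (e.g. 5–4), it is not an edgeless graph, so tw(G) ≥ 1. Combining the bounds, tw(G) = 1.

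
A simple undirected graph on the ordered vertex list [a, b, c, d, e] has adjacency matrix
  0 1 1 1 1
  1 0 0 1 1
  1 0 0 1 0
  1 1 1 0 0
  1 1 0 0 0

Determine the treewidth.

2

A width-2 tree decomposition is:
Bags: B1 = {a, b, e}  B2 = {a, b, d}  B3 = {a, c, d}
Tree: B1–B2, B2–B3
Each bag holds 3 vertices, so the decomposition has width 2, which upper-bounds the treewidth. On the other hand G contains the 3-clique {a, c, d}. A clique must lie in a single bag of any decomposition, so no decomposition can have width below 2. The upper and lower bounds meet at 2, so that is the treewidth.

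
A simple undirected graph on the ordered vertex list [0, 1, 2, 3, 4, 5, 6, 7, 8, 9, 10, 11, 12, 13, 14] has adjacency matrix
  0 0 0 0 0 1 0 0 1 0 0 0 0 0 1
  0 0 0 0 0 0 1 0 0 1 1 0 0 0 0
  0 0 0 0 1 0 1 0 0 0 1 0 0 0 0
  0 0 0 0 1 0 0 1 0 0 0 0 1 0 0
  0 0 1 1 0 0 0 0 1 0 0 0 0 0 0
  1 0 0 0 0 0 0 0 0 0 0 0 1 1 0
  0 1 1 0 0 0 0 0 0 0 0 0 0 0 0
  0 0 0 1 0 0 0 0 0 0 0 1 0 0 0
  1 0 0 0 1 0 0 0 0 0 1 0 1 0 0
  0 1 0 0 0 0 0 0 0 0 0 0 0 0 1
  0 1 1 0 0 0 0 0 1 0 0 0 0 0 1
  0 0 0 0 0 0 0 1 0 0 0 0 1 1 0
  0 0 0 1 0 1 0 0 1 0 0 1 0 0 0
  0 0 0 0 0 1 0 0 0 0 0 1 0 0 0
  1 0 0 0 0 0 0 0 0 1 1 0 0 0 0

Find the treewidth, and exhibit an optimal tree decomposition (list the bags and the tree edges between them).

Treewidth 3.
One such decomposition:
Bags: B1 = {1, 2, 6, 9}  B2 = {1, 2, 9, 10}  B3 = {2, 9, 10, 14}  B4 = {2, 4, 10, 14}  B5 = {4, 8, 10, 14}  B6 = {0, 4, 8, 14}  B7 = {0, 3, 4, 8}  B8 = {0, 3, 8, 12}  B9 = {0, 3, 5, 12}  B10 = {3, 5, 7, 12}  B11 = {5, 7, 11, 12}  B12 = {5, 7, 11, 13}
Tree: B1–B2, B2–B3, B3–B4, B4–B5, B5–B6, B6–B7, B7–B8, B8–B9, B9–B10, B10–B11, B11–B12

The largest bag has 4 vertices, giving width 3; this decomposition certifies tw(G) ≤ 3. For the lower bound: the 4 vertex sets {1,6,9}, {2}, {10}, {0,4,8,14} are disjoint, each induces a connected subgraph, and every pair is joined by at least one edge of G. Contracting each set to a single vertex therefore yields K_{4} as a minor, and since treewidth is minor-monotone, tw(G) ≥ tw(K_{4}) = 3. The upper and lower bounds meet at 3, so that is the treewidth.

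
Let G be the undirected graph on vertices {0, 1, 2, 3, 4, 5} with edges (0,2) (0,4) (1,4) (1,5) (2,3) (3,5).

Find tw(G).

2

A width-2 tree decomposition is:
Bags: B1 = {0, 2, 3}  B2 = {0, 3, 5}  B3 = {0, 1, 5}  B4 = {0, 1, 4}
Tree: B1–B2, B2–B3, B3–B4
Each bag holds 3 vertices, so the decomposition has width 2, which upper-bounds the treewidth. Since 0–2–3–5–1–4–0 is a cycle in G, G is not acyclic. Forests are exactly the graphs of treewidth ≤ 1, so tw(G) ≥ 2. Combining the bounds, tw(G) = 2.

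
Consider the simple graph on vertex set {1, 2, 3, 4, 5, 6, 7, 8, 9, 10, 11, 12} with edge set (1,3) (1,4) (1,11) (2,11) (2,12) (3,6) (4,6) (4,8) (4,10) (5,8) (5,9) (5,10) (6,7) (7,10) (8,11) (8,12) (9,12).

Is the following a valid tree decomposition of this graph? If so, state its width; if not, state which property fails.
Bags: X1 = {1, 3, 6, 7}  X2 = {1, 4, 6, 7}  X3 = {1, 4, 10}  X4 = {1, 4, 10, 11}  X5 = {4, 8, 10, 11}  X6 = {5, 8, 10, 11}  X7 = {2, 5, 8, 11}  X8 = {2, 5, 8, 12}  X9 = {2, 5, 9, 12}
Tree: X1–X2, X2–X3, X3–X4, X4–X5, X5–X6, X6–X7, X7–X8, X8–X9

A tree decomposition must satisfy three properties: every vertex lies in some bag; for every edge, both endpoints lie together in some bag; and for every vertex, the bags containing it form a connected subtree. Here edge (7,10) lies in no bag, so the decomposition is invalid.

No — edge (7,10) lies in no bag.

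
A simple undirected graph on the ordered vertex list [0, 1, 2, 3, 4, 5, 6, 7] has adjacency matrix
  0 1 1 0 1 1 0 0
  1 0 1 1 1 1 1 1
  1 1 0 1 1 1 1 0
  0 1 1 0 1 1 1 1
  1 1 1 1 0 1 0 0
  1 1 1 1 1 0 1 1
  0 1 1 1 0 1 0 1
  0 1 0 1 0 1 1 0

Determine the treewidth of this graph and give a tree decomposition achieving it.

The largest bag has 5 vertices, giving width 4; this decomposition certifies tw(G) ≤ 4. Conversely, {0, 1, 2, 4, 5} is a clique of size 5, and the vertices of any clique must share a bag in every tree decomposition; so some bag has ≥ 5 vertices and tw(G) ≥ 4. Hence tw(G) = 4 exactly.

Treewidth 4.
Bags: B1 = {1, 2, 3, 4, 5}  B2 = {1, 2, 3, 5, 6}  B3 = {1, 3, 5, 6, 7}  B4 = {0, 1, 2, 4, 5}
Tree: B1–B2, B2–B3, B1–B4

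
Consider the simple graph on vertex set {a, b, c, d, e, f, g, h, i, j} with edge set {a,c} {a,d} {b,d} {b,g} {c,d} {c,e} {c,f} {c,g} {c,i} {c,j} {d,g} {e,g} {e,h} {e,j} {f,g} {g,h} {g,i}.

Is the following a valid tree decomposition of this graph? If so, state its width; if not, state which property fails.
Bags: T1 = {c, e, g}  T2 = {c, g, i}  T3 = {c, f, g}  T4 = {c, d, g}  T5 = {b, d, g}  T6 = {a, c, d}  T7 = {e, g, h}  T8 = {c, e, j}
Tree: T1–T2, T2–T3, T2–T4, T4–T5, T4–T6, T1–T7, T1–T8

Vertex coverage: the bags together contain {a, b, c, d, e, f, g, h, i, j}, the full vertex set. Edge coverage: each edge of G has both endpoints in at least one bag. Running intersection: for every vertex, the bags containing it form a connected subtree. All three properties hold, so this is a valid tree decomposition of width max|bag| − 1 = 2, and hence tw(G) ≤ 2.

Yes; width 2.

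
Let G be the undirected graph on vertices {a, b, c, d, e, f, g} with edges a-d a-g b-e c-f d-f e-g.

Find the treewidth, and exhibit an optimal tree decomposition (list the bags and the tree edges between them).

The largest bag has 2 vertices, giving width 1; this decomposition certifies tw(G) ≤ 1. G has an edge, so its treewidth is at least 1. Hence tw(G) = 1 exactly.

Treewidth 1.
One optimal decomposition is:
Bags: B1 = {c, f}  B2 = {d, f}  B3 = {a, d}  B4 = {a, g}  B5 = {e, g}  B6 = {b, e}
Tree: B1–B2, B2–B3, B3–B4, B4–B5, B5–B6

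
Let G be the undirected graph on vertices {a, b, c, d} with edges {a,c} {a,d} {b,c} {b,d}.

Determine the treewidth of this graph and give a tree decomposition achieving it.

Treewidth 2.
One such decomposition:
Bags: B1 = {a, c, d}  B2 = {b, c, d}
Tree: B1–B2

The largest bag has 3 vertices, giving width 2; this decomposition certifies tw(G) ≤ 2. The edges d–a–c–b–d form a cycle, so G is not a tree and its treewidth is at least 2. Hence tw(G) = 2 exactly.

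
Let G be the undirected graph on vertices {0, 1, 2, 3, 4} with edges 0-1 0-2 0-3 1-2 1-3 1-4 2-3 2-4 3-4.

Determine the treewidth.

A width-3 tree decomposition is:
Bags: B1 = {0, 1, 2, 3}  B2 = {1, 2, 3, 4}
Tree: B1–B2
The largest bag has 4 vertices, giving width 3; this decomposition certifies tw(G) ≤ 3. Conversely, {0, 1, 2, 3} is a clique of size 4, and the vertices of any clique must share a bag in every tree decomposition; so some bag has ≥ 4 vertices and tw(G) ≥ 3. Combining the bounds, tw(G) = 3.

3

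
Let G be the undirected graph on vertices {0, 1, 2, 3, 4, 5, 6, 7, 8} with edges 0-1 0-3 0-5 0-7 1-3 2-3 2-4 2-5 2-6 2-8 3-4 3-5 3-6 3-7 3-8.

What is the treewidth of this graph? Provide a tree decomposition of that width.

Treewidth 2.
One optimal decomposition is:
Bags: B1 = {2, 3, 4}  B2 = {2, 3, 8}  B3 = {2, 3, 5}  B4 = {0, 3, 5}  B5 = {0, 1, 3}  B6 = {0, 3, 7}  B7 = {2, 3, 6}
Tree: B1–B2, B2–B3, B3–B4, B4–B5, B5–B6, B2–B7

Every bag has size at most 3, so the width is 3 − 1 = 2 and tw(G) ≤ 2. For the lower bound, the 3 vertices {0, 1, 3} are pairwise adjacent, and any tree decomposition puts a clique entirely inside one bag — forcing width ≥ 2. Hence tw(G) = 2 exactly.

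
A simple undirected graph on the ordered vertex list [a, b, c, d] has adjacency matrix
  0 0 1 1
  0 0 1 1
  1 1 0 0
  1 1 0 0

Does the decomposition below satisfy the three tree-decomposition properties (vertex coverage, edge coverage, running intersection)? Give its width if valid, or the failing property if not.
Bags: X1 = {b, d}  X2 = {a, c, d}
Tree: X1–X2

A tree decomposition must satisfy three properties: every vertex lies in some bag; for every edge, both endpoints lie together in some bag; and for every vertex, the bags containing it form a connected subtree. Here edge (c,b) lies in no bag, so the decomposition is invalid.

No — edge (c,b) lies in no bag.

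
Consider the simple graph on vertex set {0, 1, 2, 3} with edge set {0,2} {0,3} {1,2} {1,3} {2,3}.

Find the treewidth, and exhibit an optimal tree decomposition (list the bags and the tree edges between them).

Each bag holds 3 vertices, so the decomposition has width 2, which upper-bounds the treewidth. Conversely, {0, 2, 3} is a clique of size 3, and the vertices of any clique must share a bag in every tree decomposition; so some bag has ≥ 3 vertices and tw(G) ≥ 2. Combining the bounds, tw(G) = 2.

Treewidth 2.
One optimal decomposition is:
Bags: B1 = {1, 2, 3}  B2 = {0, 2, 3}
Tree: B1–B2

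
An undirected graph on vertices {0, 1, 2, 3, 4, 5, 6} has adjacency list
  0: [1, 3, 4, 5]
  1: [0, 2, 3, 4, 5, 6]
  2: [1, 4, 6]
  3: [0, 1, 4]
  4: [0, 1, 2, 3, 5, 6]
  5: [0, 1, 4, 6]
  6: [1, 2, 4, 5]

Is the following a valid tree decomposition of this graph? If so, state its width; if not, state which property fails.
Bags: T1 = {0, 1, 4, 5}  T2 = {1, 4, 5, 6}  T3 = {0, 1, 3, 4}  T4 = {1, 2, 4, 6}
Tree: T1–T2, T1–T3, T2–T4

Checking the three conditions: (i) the bags cover all of {0, 1, 2, 3, 4, 5, 6}; (ii) for each edge, some bag contains both endpoints; (iii) the bags containing any fixed vertex form a subtree. All hold, so the decomposition is valid with width 4 − 1 = 3.

Yes; width 3.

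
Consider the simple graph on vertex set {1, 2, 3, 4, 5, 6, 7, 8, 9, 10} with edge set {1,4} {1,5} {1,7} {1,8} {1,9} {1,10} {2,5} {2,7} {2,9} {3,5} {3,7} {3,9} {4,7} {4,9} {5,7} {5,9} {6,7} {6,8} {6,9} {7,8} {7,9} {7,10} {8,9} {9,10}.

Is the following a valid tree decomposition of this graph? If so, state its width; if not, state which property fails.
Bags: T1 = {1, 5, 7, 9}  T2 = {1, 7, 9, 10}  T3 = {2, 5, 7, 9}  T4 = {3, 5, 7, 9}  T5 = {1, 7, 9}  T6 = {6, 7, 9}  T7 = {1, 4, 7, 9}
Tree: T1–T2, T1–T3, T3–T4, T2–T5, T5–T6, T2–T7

A tree decomposition must satisfy three properties: every vertex lies in some bag; for every edge, both endpoints lie together in some bag; and for every vertex, the bags containing it form a connected subtree. Here vertex 8 appears in no bag, so the decomposition is invalid.

No — vertex 8 appears in no bag.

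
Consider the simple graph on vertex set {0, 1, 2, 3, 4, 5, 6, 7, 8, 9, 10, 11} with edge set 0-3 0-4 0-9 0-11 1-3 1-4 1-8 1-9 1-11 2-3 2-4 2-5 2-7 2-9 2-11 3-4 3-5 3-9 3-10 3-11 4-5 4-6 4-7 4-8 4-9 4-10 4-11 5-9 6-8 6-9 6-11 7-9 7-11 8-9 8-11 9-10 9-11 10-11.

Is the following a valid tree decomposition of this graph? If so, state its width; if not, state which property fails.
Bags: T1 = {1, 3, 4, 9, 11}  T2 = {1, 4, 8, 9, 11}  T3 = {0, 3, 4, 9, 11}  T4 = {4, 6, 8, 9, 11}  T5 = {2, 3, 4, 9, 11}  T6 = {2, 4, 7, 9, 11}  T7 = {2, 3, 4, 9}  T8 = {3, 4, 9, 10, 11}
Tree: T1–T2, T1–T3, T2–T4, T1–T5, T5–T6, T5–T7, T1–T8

A tree decomposition must satisfy three properties: every vertex lies in some bag; for every edge, both endpoints lie together in some bag; and for every vertex, the bags containing it form a connected subtree. Here vertex 5 appears in no bag, so the decomposition is invalid.

No — vertex 5 appears in no bag.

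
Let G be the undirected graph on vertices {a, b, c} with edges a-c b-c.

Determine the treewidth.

A width-1 tree decomposition is:
Bags: B1 = {b, c}  B2 = {a, c}
Tree: B1–B2
The largest bag has 2 vertices, giving width 1; this decomposition certifies tw(G) ≤ 1. Since G has at least one edge (e.g. b–c), it is not an edgeless graph, so tw(G) ≥ 1. The upper and lower bounds meet at 1, so that is the treewidth.

1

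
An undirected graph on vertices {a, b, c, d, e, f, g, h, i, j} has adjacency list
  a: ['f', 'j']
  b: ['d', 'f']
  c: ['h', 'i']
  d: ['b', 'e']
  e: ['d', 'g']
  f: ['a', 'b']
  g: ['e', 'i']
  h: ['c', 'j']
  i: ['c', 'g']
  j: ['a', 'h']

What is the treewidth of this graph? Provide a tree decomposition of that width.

Treewidth 2.
Bags: B1 = {a, h, j}  B2 = {a, f, h}  B3 = {b, f, h}  B4 = {b, d, h}  B5 = {d, e, h}  B6 = {e, g, h}  B7 = {g, h, i}  B8 = {c, h, i}
Tree: B1–B2, B2–B3, B3–B4, B4–B5, B5–B6, B6–B7, B7–B8

The largest bag has 3 vertices, giving width 2; this decomposition certifies tw(G) ≤ 2. The edges h–j–a–f–b–d–e–g–i–c–h form a cycle, so G is not a tree and its treewidth is at least 2. Therefore the treewidth is 2.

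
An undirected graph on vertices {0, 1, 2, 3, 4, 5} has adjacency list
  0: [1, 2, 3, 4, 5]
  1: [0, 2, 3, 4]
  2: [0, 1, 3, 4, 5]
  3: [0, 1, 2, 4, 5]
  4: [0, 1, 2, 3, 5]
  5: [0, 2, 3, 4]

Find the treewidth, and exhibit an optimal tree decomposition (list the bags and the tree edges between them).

Every bag has size at most 5, so the width is 5 − 1 = 4 and tw(G) ≤ 4. Conversely, {0, 1, 2, 3, 4} is a clique of size 5, and the vertices of any clique must share a bag in every tree decomposition; so some bag has ≥ 5 vertices and tw(G) ≥ 4. Therefore the treewidth is 4.

Treewidth 4.
Bags: B1 = {0, 2, 3, 4, 5}  B2 = {0, 1, 2, 3, 4}
Tree: B1–B2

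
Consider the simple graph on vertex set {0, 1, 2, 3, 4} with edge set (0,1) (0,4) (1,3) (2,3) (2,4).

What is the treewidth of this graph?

2

A width-2 tree decomposition is:
Bags: B1 = {2, 3, 4}  B2 = {1, 3, 4}  B3 = {0, 1, 4}
Tree: B1–B2, B2–B3
Each bag holds 3 vertices, so the decomposition has width 2, which upper-bounds the treewidth. The edges 4–2–3–1–0–4 form a cycle, so G is not a tree and its treewidth is at least 2. Hence tw(G) = 2 exactly.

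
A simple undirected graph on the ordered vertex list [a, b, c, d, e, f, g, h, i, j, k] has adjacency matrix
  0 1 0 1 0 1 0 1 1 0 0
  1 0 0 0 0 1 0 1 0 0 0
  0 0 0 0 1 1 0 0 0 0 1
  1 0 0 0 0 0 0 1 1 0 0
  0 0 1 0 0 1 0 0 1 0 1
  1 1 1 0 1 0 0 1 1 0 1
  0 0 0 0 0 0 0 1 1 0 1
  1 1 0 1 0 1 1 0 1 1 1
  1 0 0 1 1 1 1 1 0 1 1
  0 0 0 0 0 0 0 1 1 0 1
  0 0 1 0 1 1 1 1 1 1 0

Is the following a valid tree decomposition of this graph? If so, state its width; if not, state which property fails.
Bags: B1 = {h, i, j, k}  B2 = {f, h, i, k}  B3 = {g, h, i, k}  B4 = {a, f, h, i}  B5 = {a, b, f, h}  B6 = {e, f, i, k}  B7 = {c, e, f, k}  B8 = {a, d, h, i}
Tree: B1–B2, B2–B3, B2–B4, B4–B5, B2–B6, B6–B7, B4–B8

Yes; width 3.

Every vertex of G appears in some bag (union = {a, b, c, d, e, f, g, h, i, j, k}); every edge is covered by a bag; and for each vertex v the set of bags containing v is connected in the bag tree. The decomposition is therefore valid. The largest bag has 4 vertices, so the width is 3.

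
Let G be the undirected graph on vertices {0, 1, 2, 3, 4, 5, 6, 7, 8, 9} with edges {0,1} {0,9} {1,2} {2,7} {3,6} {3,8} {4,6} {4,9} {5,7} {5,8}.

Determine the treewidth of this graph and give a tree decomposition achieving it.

Every bag has size at most 3, so the width is 3 − 1 = 2 and tw(G) ≤ 2. The edges 6–4–9–0–1–2–7–5–8–3–6 form a cycle, so G is not a tree and its treewidth is at least 2. Combining the bounds, tw(G) = 2.

Treewidth 2.
One optimal decomposition is:
Bags: B1 = {4, 6, 9}  B2 = {0, 6, 9}  B3 = {0, 1, 6}  B4 = {1, 2, 6}  B5 = {2, 6, 7}  B6 = {5, 6, 7}  B7 = {5, 6, 8}  B8 = {3, 6, 8}
Tree: B1–B2, B2–B3, B3–B4, B4–B5, B5–B6, B6–B7, B7–B8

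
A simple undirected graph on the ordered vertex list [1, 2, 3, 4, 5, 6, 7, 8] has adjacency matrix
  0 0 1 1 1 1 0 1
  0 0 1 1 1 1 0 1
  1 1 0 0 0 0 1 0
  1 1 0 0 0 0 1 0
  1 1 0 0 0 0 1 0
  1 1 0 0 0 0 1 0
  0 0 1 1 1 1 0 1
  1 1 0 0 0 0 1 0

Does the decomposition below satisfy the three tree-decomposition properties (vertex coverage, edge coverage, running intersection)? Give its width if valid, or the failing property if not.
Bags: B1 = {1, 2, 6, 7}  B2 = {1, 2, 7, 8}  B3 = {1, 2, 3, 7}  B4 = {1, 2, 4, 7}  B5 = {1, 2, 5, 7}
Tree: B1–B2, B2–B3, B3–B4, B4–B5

Checking the three conditions: (i) the bags cover all of {1, 2, 3, 4, 5, 6, 7, 8}; (ii) for each edge, some bag contains both endpoints; (iii) the bags containing any fixed vertex form a subtree. All hold, so the decomposition is valid with width 4 − 1 = 3.

Yes; width 3.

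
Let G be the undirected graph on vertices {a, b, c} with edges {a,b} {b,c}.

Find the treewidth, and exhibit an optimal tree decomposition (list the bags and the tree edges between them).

Every bag has size at most 2, so the width is 2 − 1 = 1 and tw(G) ≤ 1. Any graph with an edge has treewidth ≥ 1, and G has the edge b–c. Therefore the treewidth is 1.

Treewidth 1.
One optimal decomposition is:
Bags: B1 = {b, c}  B2 = {a, b}
Tree: B1–B2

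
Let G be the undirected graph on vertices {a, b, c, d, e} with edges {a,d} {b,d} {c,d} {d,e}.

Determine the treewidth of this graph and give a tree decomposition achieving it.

The largest bag has 2 vertices, giving width 1; this decomposition certifies tw(G) ≤ 1. Since G has at least one edge (e.g. e–d), it is not an edgeless graph, so tw(G) ≥ 1. Combining the bounds, tw(G) = 1.

Treewidth 1.
One optimal decomposition is:
Bags: B1 = {d, e}  B2 = {b, d}  B3 = {a, d}  B4 = {c, d}
Tree: B1–B2, B1–B3, B1–B4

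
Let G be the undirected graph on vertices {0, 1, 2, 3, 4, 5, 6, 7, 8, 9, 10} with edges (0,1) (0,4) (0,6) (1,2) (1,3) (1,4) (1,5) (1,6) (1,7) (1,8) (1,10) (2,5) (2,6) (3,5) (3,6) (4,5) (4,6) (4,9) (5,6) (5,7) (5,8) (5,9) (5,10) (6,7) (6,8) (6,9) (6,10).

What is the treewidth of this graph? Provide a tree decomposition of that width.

Treewidth 3.
One optimal decomposition is:
Bags: B1 = {1, 2, 5, 6}  B2 = {1, 4, 5, 6}  B3 = {0, 1, 4, 6}  B4 = {1, 3, 5, 6}  B5 = {1, 5, 6, 8}  B6 = {4, 5, 6, 9}  B7 = {1, 5, 6, 10}  B8 = {1, 5, 6, 7}
Tree: B1–B2, B2–B3, B1–B4, B2–B5, B2–B6, B5–B7, B2–B8

The largest bag has 4 vertices, giving width 3; this decomposition certifies tw(G) ≤ 3. Conversely, {0, 1, 4, 6} is a clique of size 4, and the vertices of any clique must share a bag in every tree decomposition; so some bag has ≥ 4 vertices and tw(G) ≥ 3. The upper and lower bounds meet at 3, so that is the treewidth.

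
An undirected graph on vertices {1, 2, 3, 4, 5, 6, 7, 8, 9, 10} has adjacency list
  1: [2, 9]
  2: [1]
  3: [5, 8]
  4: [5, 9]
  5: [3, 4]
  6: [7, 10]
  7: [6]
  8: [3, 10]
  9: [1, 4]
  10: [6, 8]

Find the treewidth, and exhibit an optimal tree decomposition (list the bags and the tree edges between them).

Treewidth 1.
One optimal decomposition is:
Bags: B1 = {6, 7}  B2 = {6, 10}  B3 = {8, 10}  B4 = {3, 8}  B5 = {3, 5}  B6 = {4, 5}  B7 = {4, 9}  B8 = {1, 9}  B9 = {1, 2}
Tree: B1–B2, B2–B3, B3–B4, B4–B5, B5–B6, B6–B7, B7–B8, B8–B9

The largest bag has 2 vertices, giving width 1; this decomposition certifies tw(G) ≤ 1. Any graph with an edge has treewidth ≥ 1, and G has the edge 7–6. The upper and lower bounds meet at 1, so that is the treewidth.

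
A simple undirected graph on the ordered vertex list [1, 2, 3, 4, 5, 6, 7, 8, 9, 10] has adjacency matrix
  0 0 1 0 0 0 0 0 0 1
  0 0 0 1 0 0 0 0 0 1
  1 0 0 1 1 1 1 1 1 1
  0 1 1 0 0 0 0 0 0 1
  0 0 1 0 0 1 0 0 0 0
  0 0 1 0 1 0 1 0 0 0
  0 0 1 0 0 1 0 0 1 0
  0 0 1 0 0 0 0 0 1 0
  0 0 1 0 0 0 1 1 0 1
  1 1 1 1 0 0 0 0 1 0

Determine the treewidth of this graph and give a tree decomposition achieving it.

Each bag holds 3 vertices, so the decomposition has width 2, which upper-bounds the treewidth. For the lower bound, the 3 vertices {2, 4, 10} are pairwise adjacent, and any tree decomposition puts a clique entirely inside one bag — forcing width ≥ 2. The upper and lower bounds meet at 2, so that is the treewidth.

Treewidth 2.
Bags: B1 = {3, 8, 9}  B2 = {3, 7, 9}  B3 = {3, 9, 10}  B4 = {3, 4, 10}  B5 = {1, 3, 10}  B6 = {2, 4, 10}  B7 = {3, 6, 7}  B8 = {3, 5, 6}
Tree: B1–B2, B2–B3, B3–B4, B4–B5, B4–B6, B2–B7, B7–B8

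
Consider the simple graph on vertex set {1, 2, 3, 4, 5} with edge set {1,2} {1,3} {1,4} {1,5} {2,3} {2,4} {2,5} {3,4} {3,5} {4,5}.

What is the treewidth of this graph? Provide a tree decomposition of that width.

Treewidth 4.
One such decomposition:
Bags: B1 = {1, 2, 3, 4, 5}
Tree: (single bag)

With just one bag of size 5, the width is 5 − 1 = 4, so tw(G) ≤ 4. For the lower bound, the 5 vertices {1, 2, 3, 4, 5} are pairwise adjacent, and any tree decomposition puts a clique entirely inside one bag — forcing width ≥ 4. The upper and lower bounds meet at 4, so that is the treewidth.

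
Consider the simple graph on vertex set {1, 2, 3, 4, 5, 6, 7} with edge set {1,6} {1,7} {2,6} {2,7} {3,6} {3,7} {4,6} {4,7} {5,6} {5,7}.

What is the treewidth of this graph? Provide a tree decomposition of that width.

Treewidth 2.
One such decomposition:
Bags: B1 = {1, 6, 7}  B2 = {5, 6, 7}  B3 = {4, 6, 7}  B4 = {3, 6, 7}  B5 = {2, 6, 7}
Tree: B1–B2, B2–B3, B3–B4, B4–B5

Every bag has size at most 3, so the width is 3 − 1 = 2 and tw(G) ≤ 2. Since 7–1–6–5–7 is a cycle in G, G is not acyclic. Forests are exactly the graphs of treewidth ≤ 1, so tw(G) ≥ 2. Therefore the treewidth is 2.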